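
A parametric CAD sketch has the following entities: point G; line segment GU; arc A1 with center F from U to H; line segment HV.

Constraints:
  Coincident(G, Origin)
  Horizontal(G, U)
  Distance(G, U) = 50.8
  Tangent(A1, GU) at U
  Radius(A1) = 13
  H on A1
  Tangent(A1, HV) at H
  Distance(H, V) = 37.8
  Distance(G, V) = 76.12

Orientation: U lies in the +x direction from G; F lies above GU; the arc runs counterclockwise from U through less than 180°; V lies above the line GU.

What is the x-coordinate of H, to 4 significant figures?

63.46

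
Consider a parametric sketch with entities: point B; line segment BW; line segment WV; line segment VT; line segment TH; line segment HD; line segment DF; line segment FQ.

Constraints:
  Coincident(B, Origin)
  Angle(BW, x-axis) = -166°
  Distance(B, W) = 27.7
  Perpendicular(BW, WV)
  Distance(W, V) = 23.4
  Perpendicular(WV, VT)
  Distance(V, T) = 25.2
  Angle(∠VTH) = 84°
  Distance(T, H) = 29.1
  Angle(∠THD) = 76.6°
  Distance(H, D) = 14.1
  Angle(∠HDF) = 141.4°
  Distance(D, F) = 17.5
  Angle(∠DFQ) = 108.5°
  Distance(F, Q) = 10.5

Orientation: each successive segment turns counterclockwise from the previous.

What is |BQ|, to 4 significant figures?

30.78

B is at the origin; BW runs at -166.0° with length 27.7, so W = (-26.88, -6.701). BW ⟂ WV, so WV runs at -76.00°; with |WV| = 23.4, V = (-21.22, -29.41). The perpendicularity gives VT at right angles to WV, so VT runs at 14.00°; with |VT| = 25.2, T = (3.235, -23.31). ∠VTH = 84.0° gives TH at 110.0° from the x-axis; with |TH| = 29.1, H = (-6.718, 4.035). ∠THD = 76.6° gives HD at -146.6° from the x-axis; with |HD| = 14.1, D = (-18.49, -3.726). ∠HDF = 141.4° gives DF at -108.0° from the x-axis; with |DF| = 17.5, F = (-23.90, -20.37). ∠DFQ = 108.5° gives FQ at -36.50° from the x-axis; with |FQ| = 10.5, Q = (-15.46, -26.62). Then |BQ| = |Q − B| = 30.78.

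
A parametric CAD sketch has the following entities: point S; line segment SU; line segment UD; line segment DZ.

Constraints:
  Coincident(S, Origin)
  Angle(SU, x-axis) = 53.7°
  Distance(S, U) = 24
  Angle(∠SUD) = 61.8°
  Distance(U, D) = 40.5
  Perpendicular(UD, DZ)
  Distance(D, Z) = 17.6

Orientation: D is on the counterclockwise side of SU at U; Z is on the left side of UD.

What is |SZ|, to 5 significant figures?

29.374

∠SUD = 61.8°, so UD runs at 53.7° + (180° − 61.8°) = 171.90° from the x-axis; with |UD| = 40.5, D = U + 40.5·(cos 171.90°, sin 171.90°) = (-25.888, 25.049). The perpendicularity gives DZ at right angles to UD; with |DZ| = 17.6 on the left of UD, Z = D + 17.6·(-0.14090, -0.99002) = (-28.368, 7.6244). Then |SZ| = |Z − S| = 29.374.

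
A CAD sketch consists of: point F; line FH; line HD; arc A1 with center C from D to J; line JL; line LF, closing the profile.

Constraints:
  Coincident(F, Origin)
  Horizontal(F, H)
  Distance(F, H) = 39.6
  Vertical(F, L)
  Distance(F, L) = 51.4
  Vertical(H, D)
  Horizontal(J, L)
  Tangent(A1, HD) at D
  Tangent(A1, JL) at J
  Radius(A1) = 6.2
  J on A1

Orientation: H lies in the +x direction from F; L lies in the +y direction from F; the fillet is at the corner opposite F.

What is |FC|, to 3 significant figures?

56.2

F is at the origin; F and H share the same y with |FH| = 39.6 and H on the +x side, so H = (39.6, 0.00). FL is vertical with |FL| = 51.4 and L on the +y side, so L = (0.00, 51.4). The virtual corner opposite F is at (39.6, 51.4). The tangent condition forces CD to be normal to HD and since A1 is tangent to JL there, CJ ⟂ JL, with radius 6.2, so the center C sits 6.2 in from both sides at C = (33.4, 45.2). Then |FC| = |C − F| = 56.2.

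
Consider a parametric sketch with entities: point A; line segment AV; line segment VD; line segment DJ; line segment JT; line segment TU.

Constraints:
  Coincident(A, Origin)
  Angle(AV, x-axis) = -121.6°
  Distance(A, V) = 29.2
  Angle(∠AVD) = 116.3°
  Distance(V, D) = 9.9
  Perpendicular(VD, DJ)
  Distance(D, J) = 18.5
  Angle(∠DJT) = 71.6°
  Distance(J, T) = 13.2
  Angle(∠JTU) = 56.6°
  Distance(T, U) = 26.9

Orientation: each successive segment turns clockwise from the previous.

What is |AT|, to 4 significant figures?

15.70

VD is perpendicular to DJ, so DJ runs at 84.70°; with |DJ| = 18.5, J = (-23.45, -5.535). ∠DJT = 71.6° gives JT at -23.70° from the x-axis; with |JT| = 13.2, T = (-11.36, -10.84). Then |AT| = |T − A| = 15.70.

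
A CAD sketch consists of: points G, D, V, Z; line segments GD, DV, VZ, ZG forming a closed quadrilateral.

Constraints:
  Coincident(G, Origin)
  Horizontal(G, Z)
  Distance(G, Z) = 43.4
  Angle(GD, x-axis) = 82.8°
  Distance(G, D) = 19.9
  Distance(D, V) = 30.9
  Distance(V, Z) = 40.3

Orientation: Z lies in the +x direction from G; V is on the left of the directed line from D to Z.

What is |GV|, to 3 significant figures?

46.6

Checks: |DV| = 30.90 ✓; |VZ| = 40.30 ✓.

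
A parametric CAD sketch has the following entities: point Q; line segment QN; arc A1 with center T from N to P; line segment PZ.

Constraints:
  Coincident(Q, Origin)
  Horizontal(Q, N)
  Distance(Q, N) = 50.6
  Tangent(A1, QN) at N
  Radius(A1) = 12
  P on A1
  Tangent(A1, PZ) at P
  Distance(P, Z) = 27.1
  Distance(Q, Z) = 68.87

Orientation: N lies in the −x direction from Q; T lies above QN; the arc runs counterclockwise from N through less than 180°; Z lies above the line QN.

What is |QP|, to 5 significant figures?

44.512

Q is at the origin; Q and N share the same y with |QN| = 50.6 and N on the −x side, so N = (-50.600, 0.0000). Tangency of A1 to QN means the radius TN is perpendicular to QN, so T = N + (0, 12) = (-50.600, 12.000). Since TP ⟂ PZ (tangency), |TZ| = √(12.0² + 27.1²) = 29.638 regardless of where P sits on A1. So Z lies on both circle(Q, 68.87) and circle(T, 29.638); the above-QN intersection is Z = (-55.119, 41.291). P is the foot of the tangent from Z: P = (-40.497, 18.475).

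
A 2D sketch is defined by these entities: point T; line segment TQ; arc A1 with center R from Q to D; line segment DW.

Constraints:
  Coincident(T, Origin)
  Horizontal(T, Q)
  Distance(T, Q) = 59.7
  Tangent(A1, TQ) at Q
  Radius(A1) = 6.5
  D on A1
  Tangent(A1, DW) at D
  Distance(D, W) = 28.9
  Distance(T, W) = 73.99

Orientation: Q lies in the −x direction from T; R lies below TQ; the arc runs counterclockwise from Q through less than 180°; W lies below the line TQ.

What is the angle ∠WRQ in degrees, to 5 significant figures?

170.05°

Checks: |TQ| = 59.70 ✓; |RD| = 6.500 ✓; ∠(RD, DW) = 90.00° ✓; |DW| = 28.90 ✓; |TW| = 73.99 ✓.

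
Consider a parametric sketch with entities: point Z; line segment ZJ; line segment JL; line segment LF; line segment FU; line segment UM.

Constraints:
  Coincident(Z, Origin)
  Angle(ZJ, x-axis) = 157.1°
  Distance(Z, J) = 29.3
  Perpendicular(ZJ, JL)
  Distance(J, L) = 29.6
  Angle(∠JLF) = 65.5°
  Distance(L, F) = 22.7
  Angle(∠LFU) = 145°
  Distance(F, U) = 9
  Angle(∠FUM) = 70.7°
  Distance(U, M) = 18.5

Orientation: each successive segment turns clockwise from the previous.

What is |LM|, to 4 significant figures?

21.93

Z is at the origin; ZJ runs at 157.1° with length 29.3, so J = (-26.99, 11.40). ZJ is perpendicular to JL, so JL runs at 67.10°; with |JL| = 29.6, L = (-15.47, 38.67). ∠JLF = 65.5° gives LF at -47.40° from the x-axis; with |LF| = 22.7, F = (-0.1076, 21.96). ∠LFU = 145.0° gives FU at -82.40° from the x-axis; with |FU| = 9.0, U = (1.083, 13.04). ∠FUM = 70.7° gives UM at 168.3° from the x-axis; with |UM| = 18.5, M = (-17.03, 16.79). Then |LM| = |M − L| = 21.93.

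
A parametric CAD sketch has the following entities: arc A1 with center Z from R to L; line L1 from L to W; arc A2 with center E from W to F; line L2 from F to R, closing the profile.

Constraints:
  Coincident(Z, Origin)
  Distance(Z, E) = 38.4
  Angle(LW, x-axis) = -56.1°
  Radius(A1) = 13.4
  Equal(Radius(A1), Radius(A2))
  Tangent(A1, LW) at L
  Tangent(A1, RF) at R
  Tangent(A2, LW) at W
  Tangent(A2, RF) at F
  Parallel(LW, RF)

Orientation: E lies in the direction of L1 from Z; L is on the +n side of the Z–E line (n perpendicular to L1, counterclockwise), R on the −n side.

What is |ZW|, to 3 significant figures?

40.7

Tangency of A1 to both parallel lines with radius 13.4 puts L and R at Z ± 13.4·n: L = (11.1, 7.47), R = (-11.1, -7.47). Equal radii place W and F the same way about E: W = E + 13.4·n = (32.5, -24.4), F = E − 13.4·n = (10.3, -39.3). Then |ZW| = |W − Z| = 40.7.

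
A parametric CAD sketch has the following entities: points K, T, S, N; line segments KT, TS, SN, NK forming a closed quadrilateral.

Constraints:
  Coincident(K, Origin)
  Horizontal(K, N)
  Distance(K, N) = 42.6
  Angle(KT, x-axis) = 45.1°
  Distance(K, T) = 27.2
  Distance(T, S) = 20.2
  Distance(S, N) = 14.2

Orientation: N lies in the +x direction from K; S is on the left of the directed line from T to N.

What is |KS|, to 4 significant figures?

40.93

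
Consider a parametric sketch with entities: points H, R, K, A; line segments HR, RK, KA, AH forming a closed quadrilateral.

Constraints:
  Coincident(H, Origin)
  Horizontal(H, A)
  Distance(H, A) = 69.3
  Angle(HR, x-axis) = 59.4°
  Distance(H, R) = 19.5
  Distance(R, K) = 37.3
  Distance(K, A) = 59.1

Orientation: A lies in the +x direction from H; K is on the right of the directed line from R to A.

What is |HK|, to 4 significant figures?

24.56

H is at the origin; HA is horizontal with |HA| = 69.3 and A in +x, so A = (69.3, 0). HR runs at 59.4° with |HR| = 19.5, so R = (9.926, 16.78). K is determined by |RK| = 37.3 and |KA| = 59.1 together: it lies at the intersection of circle(R, 37.3) and circle(A, 59.1). With |RA| = 61.70, the foot of the radical line on RA is 13.82 from R and the perpendicular offset is √(37.3² − 13.82²) = 34.65. Taking the right-of-RA solution: K = (13.80, -20.31).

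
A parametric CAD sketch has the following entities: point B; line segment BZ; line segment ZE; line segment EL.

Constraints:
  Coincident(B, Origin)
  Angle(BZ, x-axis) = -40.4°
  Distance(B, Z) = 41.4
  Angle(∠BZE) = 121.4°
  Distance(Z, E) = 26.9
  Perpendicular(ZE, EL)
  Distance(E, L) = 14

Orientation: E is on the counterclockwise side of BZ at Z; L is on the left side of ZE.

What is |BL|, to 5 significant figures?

52.958

B is at the origin; BZ runs at -40.4° with length 41.4, so Z = 41.4·(cos -40.4°, sin -40.4°) = (31.528, -26.832). ∠BZE = 121.4°, so ZE runs at -40.4° + (180° − 121.4°) = 18.200° from the x-axis; with |ZE| = 26.9, E = Z + 26.9·(cos 18.200°, sin 18.200°) = (57.082, -18.430). ZE is perpendicular to EL; with |EL| = 14.0 on the left of ZE, L = E + 14.0·(-0.31233, 0.94997) = (52.709, -5.1307). Then |BL| = |L − B| = 52.958.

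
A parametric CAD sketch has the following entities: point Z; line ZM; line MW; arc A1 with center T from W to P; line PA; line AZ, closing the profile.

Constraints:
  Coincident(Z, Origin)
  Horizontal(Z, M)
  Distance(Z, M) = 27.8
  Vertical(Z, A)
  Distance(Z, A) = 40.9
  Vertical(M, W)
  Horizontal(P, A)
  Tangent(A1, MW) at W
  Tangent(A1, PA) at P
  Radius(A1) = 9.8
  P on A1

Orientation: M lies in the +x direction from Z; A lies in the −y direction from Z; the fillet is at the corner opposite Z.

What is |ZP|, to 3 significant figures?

44.7

The virtual corner opposite Z is at (27.8, -40.9). A1 meets MW tangentially, so TW is at right angles to MW and the tangent condition forces TP to be normal to PA, with radius 9.8, so the center T sits 9.8 in from both sides at T = (18.0, -31.1). That places the tangent points at W = (27.8, -31.1) on MW and P = (18.0, -40.9) on PA. Then |ZP| = |P − Z| = 44.7.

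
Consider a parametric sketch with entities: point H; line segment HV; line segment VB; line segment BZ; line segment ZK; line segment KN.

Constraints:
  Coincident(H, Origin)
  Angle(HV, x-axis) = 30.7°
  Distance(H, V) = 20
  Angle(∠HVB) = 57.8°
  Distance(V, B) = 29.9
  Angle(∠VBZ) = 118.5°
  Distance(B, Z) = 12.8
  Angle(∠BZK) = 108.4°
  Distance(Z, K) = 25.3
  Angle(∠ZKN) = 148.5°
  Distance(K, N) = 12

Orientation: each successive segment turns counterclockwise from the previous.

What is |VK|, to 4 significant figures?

35.13

H is at the origin; HV runs at 30.7° with length 20.0, so V = (17.20, 10.21). ∠HVB = 57.8° gives VB at 152.9° from the x-axis; with |VB| = 29.9, B = (-9.420, 23.83). ∠VBZ = 118.5° gives BZ at -145.6° from the x-axis; with |BZ| = 12.8, Z = (-19.98, 16.60). ∠BZK = 108.4° gives ZK at -74.00° from the x-axis; with |ZK| = 25.3, K = (-13.01, -7.720). Then |VK| = |K − V| = 35.13.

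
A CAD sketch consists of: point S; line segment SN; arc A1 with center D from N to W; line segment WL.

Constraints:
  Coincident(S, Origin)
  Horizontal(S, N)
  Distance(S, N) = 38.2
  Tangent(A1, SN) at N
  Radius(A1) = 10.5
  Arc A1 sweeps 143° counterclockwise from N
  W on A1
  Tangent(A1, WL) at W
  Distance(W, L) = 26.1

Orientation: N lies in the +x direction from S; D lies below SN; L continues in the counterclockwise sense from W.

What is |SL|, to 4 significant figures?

63.06

S is at the origin; SN is horizontal with |SN| = 38.2 and N on the +x side, so N = (38.20, 0.000). Tangency of A1 to SN means the radius DN is perpendicular to SN, so D = N + (0, -10.5) = (38.20, -10.50). On A1, N sits at bearing 90° from D; a 143° counterclockwise sweep puts W at bearing 233°, so W = D + 10.5·(cos 233°, sin 233°) = (31.88, -18.89). The tangent condition forces DW to be normal to WL, so WL runs along (−sin 233°, cos 233°); with |WL| = 26.1, L = (52.73, -34.59). Then |SL| = |L − S| = 63.06.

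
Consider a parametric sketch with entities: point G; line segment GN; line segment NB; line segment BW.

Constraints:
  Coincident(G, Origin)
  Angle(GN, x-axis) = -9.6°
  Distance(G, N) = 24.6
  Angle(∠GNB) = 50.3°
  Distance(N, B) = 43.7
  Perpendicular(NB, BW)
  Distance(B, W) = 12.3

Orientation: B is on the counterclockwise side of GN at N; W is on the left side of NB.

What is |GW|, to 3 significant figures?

28.8

G is at the origin; GN runs at -9.6° with length 24.6, so N = 24.6·(cos -9.6°, sin -9.6°) = (24.3, -4.10). ∠GNB = 50.3°, so NB runs at -9.6° + (180° − 50.3°) = 120° from the x-axis; with |NB| = 43.7, B = N + 43.7·(cos 120°, sin 120°) = (2.34, 33.7). NB is perpendicular to BW; with |BW| = 12.3 on the left of NB, W = B + 12.3·(-0.865, -0.502) = (-8.30, 27.5). Then |GW| = |W − G| = 28.8.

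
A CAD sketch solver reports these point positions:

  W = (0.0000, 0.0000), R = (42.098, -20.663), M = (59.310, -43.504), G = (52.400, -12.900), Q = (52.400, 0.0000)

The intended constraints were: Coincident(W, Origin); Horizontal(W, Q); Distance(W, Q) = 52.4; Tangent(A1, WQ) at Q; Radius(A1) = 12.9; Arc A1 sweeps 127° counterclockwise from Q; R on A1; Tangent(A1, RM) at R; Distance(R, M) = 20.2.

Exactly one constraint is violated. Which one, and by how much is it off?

Distance(R, M) = 20.2 — off by 8.40.

W = (0.00, 0.00) ✓; W.y = 0.00, Q.y = 0.00 ✓; |WQ| = 52.40 ✓; ∠(GQ, QW) = 90.00° ✓; |GQ| = 12.90 ✓; bearing(G→R) − bearing(G→Q) = 127.0° ✓; |GR| = 12.90 ✓; ∠(GR, RM) = 90.00° ✓; |RM| = 28.60 ✗.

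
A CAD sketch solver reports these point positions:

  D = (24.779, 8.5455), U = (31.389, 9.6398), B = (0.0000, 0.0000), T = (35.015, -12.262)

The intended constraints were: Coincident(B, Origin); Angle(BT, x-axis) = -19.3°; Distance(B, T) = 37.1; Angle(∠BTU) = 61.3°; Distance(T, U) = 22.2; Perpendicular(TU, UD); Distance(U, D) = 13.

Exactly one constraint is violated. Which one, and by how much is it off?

Distance(U, D) = 13 — off by 6.30.

B = (0.00, 0.00) ✓; BT at -19.30° ✓; |BT| = 37.10 ✓; ∠BTU = 61.30° ✓; |TU| = 22.20 ✓; ∠(TU, UD) = 90.00° ✓; |UD| = 6.700 ✗.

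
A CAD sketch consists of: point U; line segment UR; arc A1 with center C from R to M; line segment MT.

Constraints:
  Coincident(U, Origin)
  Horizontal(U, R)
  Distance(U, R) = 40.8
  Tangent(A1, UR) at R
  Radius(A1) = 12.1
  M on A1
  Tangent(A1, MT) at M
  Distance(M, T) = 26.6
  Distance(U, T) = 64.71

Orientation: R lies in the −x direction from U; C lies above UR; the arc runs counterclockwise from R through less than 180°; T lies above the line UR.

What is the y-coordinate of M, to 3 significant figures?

20.8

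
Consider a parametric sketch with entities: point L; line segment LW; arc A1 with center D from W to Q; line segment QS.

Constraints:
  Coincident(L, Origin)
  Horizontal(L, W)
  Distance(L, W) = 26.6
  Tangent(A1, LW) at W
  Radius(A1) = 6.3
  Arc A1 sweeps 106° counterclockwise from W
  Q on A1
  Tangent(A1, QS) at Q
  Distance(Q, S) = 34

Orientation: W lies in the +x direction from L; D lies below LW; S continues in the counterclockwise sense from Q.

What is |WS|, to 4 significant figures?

40.85

L is at the origin; LW is horizontal with |LW| = 26.6 and W on the +x side, so W = (26.60, 0.000). Tangency of A1 to LW means the radius DW is perpendicular to LW, so D = W + (0, -6.3) = (26.60, -6.300). On A1, W sits at bearing 90° from D; a 106° counterclockwise sweep puts Q at bearing 196°, so Q = D + 6.3·(cos 196°, sin 196°) = (20.54, -8.037). The tangent condition forces DQ to be normal to QS, so QS runs along (−sin 196°, cos 196°); with |QS| = 34.0, S = (29.92, -40.72). Then |WS| = |S − W| = 40.85.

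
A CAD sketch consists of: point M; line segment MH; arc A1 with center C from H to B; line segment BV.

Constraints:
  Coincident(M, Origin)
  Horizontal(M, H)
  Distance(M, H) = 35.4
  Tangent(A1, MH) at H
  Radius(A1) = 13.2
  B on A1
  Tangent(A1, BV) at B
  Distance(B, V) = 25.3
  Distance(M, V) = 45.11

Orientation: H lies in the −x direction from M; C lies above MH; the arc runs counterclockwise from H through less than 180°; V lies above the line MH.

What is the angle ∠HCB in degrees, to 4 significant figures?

91.60°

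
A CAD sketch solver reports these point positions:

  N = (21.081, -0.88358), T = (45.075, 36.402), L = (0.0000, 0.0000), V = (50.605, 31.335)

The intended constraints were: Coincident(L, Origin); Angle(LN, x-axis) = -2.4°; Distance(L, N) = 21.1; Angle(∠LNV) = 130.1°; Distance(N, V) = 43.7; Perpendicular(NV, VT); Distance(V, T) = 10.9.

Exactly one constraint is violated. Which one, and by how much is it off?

Distance(V, T) = 10.9 — off by 3.40.

L = (0.00, 0.00) ✓; LN at -2.400° ✓; |LN| = 21.10 ✓; ∠LNV = 130.1° ✓; |NV| = 43.70 ✓; ∠(NV, VT) = 90.00° ✓; |VT| = 7.500 ✗.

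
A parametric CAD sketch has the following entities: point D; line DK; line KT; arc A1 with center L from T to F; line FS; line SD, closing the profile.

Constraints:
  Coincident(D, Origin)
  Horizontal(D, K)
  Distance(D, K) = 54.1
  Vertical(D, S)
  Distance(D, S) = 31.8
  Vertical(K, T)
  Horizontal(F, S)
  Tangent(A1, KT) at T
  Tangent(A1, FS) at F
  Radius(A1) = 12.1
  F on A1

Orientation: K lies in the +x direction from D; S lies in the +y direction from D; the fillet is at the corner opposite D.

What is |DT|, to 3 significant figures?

57.6

D is at the origin; D and K share the same y with |DK| = 54.1 and K on the +x side, so K = (54.1, 0.00). D and S share the same x with |DS| = 31.8 and S on the +y side, so S = (0.00, 31.8). The virtual corner opposite D is at (54.1, 31.8). Tangency of A1 to KT means the radius LT is perpendicular to KT and the tangent condition forces LF to be normal to FS, with radius 12.1, so the center L sits 12.1 in from both sides at L = (42.0, 19.7). That places the tangent points at T = (54.1, 19.7) on KT and F = (42.0, 31.8) on FS. Then |DT| = |T − D| = 57.6.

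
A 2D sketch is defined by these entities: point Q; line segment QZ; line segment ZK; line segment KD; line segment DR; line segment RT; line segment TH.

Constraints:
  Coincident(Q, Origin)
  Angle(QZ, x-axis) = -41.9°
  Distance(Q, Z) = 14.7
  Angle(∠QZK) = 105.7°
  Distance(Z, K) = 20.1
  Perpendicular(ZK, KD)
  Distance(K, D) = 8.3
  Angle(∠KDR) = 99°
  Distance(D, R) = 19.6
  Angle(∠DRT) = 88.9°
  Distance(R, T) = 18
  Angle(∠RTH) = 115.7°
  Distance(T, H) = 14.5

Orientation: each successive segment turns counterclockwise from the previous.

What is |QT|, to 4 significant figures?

20.74

Q is at the origin; QZ runs at -41.9° with length 14.7, so Z = (10.94, -9.817). ∠QZK = 105.7° gives ZK at 32.40° from the x-axis; with |ZK| = 20.1, K = (27.91, 0.9530). ZK ⟂ KD, so KD runs at 122.4°; with |KD| = 8.3, D = (23.47, 7.961). ∠KDR = 99.0° gives DR at -156.6° from the x-axis; with |DR| = 19.6, R = (5.477, 0.1768). ∠DRT = 88.9° gives RT at -65.50° from the x-axis; with |RT| = 18.0, T = (12.94, -16.20). Then |QT| = |T − Q| = 20.74.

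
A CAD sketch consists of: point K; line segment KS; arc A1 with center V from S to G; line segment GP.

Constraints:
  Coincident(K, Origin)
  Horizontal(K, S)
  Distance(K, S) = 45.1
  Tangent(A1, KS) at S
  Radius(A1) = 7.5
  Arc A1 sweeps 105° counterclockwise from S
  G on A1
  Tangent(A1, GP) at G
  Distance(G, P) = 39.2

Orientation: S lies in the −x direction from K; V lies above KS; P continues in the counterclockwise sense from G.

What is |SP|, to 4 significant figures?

47.39

K is at the origin; K and S share the same y with |KS| = 45.1 and S on the −x side, so S = (-45.10, 0.000). Since A1 is tangent to KS there, VS ⟂ KS, so V = S + (0, 7.5) = (-45.10, 7.500). On A1, S sits at bearing -90° from V; a 105° counterclockwise sweep puts G at bearing 15°, so G = V + 7.5·(cos 15°, sin 15°) = (-37.86, 9.441). A1 meets GP tangentially, so VG is at right angles to GP, so GP runs along (−sin 15°, cos 15°); with |GP| = 39.2, P = (-48.00, 47.31). Then |SP| = |P − S| = 47.39.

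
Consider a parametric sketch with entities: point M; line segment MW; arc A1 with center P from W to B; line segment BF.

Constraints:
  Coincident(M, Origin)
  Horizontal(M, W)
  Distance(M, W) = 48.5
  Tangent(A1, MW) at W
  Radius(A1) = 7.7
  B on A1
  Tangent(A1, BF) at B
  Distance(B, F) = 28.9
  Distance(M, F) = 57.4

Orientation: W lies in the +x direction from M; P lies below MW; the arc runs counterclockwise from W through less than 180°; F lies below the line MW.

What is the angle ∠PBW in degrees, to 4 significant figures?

42.16°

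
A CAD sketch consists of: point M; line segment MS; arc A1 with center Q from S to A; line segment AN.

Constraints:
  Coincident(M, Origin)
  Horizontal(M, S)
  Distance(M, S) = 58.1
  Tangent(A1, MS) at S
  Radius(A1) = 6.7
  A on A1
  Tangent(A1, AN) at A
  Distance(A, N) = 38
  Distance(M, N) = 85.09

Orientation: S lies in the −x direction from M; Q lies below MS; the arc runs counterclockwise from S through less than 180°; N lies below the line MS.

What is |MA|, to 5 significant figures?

64.781

Checks: ∠(QS, SM) = 90.00° ✓; |QS| = 6.700 ✓; |QA| = 6.700 ✓; ∠(QA, AN) = 90.00° ✓; |AN| = 38.00 ✓; |MN| = 85.09 ✓.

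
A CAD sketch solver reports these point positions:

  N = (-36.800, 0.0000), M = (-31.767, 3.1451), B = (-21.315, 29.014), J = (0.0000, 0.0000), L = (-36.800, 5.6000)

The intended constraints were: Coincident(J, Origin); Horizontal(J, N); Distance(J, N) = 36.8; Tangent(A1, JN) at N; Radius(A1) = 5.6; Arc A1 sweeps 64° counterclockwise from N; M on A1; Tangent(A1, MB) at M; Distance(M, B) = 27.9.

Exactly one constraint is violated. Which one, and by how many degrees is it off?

Tangent(A1, MB) at M — off by 4.00°.

J = (0.00, 0.00) ✓; J.y = 0.00, N.y = 0.00 ✓; |JN| = 36.80 ✓; ∠(LN, NJ) = 90.00° ✓; |LN| = 5.600 ✓; bearing(L→M) − bearing(L→N) = 64.00° ✓; |LM| = 5.600 ✓; ∠(LM, MB) = 86.00° ✗; |MB| = 27.90 ✓.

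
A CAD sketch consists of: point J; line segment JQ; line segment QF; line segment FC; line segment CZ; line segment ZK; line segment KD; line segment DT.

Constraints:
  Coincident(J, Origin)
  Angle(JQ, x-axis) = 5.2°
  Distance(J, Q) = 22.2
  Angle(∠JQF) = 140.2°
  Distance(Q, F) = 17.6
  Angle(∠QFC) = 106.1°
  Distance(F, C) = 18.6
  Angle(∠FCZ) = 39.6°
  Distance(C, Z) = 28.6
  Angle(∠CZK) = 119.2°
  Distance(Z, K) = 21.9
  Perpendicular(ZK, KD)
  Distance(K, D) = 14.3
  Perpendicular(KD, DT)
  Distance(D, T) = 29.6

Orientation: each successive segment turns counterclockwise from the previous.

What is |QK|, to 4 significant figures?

20.09

J is at the origin; JQ runs at 5.2° with length 22.2, so Q = (22.11, 2.012). ∠JQF = 140.2° gives QF at 45.00° from the x-axis; with |QF| = 17.6, F = (34.55, 14.46). ∠QFC = 106.1° gives FC at 118.9° from the x-axis; with |FC| = 18.6, C = (25.56, 30.74). ∠FCZ = 39.6° gives CZ at -100.7° from the x-axis; with |CZ| = 28.6, Z = (20.25, 2.638). ∠CZK = 119.2° gives ZK at -39.90° from the x-axis; with |ZK| = 21.9, K = (37.06, -11.41). Then |QK| = |K − Q| = 20.09.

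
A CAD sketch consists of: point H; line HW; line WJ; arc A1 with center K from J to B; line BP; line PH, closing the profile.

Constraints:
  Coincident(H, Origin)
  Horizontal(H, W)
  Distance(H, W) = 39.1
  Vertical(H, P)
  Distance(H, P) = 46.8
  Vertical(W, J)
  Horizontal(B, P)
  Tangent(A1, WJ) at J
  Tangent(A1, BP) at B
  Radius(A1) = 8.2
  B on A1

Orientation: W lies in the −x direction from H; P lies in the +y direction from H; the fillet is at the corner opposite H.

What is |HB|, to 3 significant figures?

56.1

H is at the origin; H and W share the same y with |HW| = 39.1 and W on the −x side, so W = (-39.1, 0.00). H and P share the same x with |HP| = 46.8 and P on the +y side, so P = (0.00, 46.8). The virtual corner opposite H is at (-39.1, 46.8). Since A1 is tangent to WJ there, KJ ⟂ WJ and tangency of A1 to BP means the radius KB is perpendicular to BP, with radius 8.2, so the center K sits 8.2 in from both sides at K = (-30.9, 38.6). That places the tangent points at J = (-39.1, 38.6) on WJ and B = (-30.9, 46.8) on BP. Then |HB| = |B − H| = 56.1.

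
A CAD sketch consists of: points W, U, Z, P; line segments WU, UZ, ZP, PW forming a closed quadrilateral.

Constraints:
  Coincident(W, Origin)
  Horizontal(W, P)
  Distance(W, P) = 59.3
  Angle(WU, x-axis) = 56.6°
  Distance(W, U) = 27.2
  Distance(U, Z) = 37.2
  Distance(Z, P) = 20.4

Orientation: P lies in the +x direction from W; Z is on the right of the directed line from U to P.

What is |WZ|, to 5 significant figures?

39.913

Checks: |UZ| = 37.20 ✓; |ZP| = 20.40 ✓.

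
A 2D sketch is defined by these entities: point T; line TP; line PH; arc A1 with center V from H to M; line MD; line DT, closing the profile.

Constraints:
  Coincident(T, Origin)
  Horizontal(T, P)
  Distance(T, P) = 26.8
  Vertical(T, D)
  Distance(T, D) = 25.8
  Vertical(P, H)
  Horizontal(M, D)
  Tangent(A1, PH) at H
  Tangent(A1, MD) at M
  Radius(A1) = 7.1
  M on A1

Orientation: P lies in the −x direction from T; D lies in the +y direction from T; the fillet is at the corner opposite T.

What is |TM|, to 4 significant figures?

32.46

The virtual corner opposite T is at (-26.80, 25.80). Tangency of A1 to PH means the radius VH is perpendicular to PH and the tangent condition forces VM to be normal to MD, with radius 7.1, so the center V sits 7.1 in from both sides at V = (-19.70, 18.70). That places the tangent points at H = (-26.80, 18.70) on PH and M = (-19.70, 25.80) on MD. Then |TM| = |M − T| = 32.46.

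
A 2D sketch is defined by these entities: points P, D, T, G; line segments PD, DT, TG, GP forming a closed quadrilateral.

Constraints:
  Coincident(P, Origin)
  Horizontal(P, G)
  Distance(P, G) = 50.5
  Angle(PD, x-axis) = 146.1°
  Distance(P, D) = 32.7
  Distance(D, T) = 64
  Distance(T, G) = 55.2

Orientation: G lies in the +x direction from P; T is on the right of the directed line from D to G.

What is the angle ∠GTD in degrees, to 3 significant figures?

83.6°

P is at the origin; P and G share the same y with |PG| = 50.5 and G in +x, so G = (50.5, 0). PD runs at 146.1° with |PD| = 32.7, so D = (-27.1, 18.2). T is determined by |DT| = 64.0 and |TG| = 55.2 together: it lies at the intersection of circle(D, 64.0) and circle(G, 55.2). With |DG| = 79.8, the foot of the radical line on DG is 46.5 from D and the perpendicular offset is √(64.0² − 46.5²) = 44.0. Taking the right-of-DG solution: T = (8.01, -35.2).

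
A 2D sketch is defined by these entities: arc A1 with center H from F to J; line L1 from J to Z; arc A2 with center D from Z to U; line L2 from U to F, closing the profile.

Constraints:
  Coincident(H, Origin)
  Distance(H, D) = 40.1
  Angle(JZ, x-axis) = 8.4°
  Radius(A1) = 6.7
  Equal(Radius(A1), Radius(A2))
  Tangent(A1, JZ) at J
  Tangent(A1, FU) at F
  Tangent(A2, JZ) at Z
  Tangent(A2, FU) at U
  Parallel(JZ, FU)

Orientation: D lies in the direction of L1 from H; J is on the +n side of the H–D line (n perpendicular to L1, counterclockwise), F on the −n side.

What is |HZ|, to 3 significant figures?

40.7

Tangency of A1 to both parallel lines with radius 6.7 puts J and F at H ± 6.7·n: J = (-0.979, 6.63), F = (0.979, -6.63). Equal radii place Z and U the same way about D: Z = D + 6.7·n = (38.7, 12.5), U = D − 6.7·n = (40.6, -0.770). Then |HZ| = |Z − H| = 40.7.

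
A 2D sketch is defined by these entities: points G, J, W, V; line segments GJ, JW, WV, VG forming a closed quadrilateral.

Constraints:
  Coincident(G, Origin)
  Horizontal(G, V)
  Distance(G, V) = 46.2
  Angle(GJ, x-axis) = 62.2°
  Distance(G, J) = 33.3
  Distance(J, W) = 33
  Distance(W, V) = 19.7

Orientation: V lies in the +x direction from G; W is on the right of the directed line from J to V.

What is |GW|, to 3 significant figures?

26.6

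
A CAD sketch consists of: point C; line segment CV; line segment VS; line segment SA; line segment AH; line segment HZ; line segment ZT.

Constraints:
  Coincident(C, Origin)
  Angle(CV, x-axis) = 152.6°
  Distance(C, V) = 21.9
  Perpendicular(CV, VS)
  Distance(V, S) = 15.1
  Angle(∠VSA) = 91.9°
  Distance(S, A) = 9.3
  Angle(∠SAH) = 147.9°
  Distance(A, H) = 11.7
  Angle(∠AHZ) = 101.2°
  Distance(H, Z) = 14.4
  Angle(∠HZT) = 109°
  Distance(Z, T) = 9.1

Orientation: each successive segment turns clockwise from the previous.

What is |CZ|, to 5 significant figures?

8.2655

C is at the origin; CV runs at 152.6° with length 21.9, so V = (-19.443, 10.078). CV ⟂ VS, so VS runs at 62.600°; with |VS| = 15.1, S = (-12.494, 23.484). ∠VSA = 91.9° gives SA at -25.500° from the x-axis; with |SA| = 9.3, A = (-4.1001, 19.481). ∠SAH = 147.9° gives AH at -57.600° from the x-axis; with |AH| = 11.7, H = (2.1691, 9.6020). ∠AHZ = 101.2° gives HZ at -136.40° from the x-axis; with |HZ| = 14.4, Z = (-8.2590, -0.32852). Then |CZ| = |Z − C| = 8.2655.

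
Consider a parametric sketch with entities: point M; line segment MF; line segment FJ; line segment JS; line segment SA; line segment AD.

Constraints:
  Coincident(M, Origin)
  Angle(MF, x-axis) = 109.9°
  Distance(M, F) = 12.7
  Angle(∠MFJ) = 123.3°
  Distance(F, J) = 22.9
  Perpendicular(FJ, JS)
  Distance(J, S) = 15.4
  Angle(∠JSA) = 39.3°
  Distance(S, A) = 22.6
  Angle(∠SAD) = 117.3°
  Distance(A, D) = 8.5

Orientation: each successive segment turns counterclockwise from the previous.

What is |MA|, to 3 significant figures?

20.1

M is at the origin; MF runs at 109.9° with length 12.7, so F = (-4.32, 11.9). ∠MFJ = 123.3° gives FJ at 167° from the x-axis; with |FJ| = 22.9, J = (-26.6, 17.2). FJ is perpendicular to JS, so JS runs at -103°; with |JS| = 15.4, S = (-30.2, 2.27). ∠JSA = 39.3° gives SA at 37.3° from the x-axis; with |SA| = 22.6, A = (-12.2, 16.0). Then |MA| = |A − M| = 20.1.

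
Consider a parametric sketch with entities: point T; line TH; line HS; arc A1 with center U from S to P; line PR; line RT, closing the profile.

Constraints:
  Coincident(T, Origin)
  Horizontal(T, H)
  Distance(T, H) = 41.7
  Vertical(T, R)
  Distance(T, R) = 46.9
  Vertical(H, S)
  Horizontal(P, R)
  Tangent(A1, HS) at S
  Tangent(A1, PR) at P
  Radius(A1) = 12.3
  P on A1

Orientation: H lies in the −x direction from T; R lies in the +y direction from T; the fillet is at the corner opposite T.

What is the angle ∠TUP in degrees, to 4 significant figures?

139.6°

T is at the origin; TH is horizontal with |TH| = 41.7 and H on the −x side, so H = (-41.70, 0.000). T and R share the same x with |TR| = 46.9 and R on the +y side, so R = (0.000, 46.90). The virtual corner opposite T is at (-41.70, 46.90). Since A1 is tangent to HS there, US ⟂ HS and the tangent condition forces UP to be normal to PR, with radius 12.3, so the center U sits 12.3 in from both sides at U = (-29.40, 34.60). That places the tangent points at S = (-41.70, 34.60) on HS and P = (-29.40, 46.90) on PR. Then cos ∠TUP = UT·UP / (|UT||UP|), giving 139.6°.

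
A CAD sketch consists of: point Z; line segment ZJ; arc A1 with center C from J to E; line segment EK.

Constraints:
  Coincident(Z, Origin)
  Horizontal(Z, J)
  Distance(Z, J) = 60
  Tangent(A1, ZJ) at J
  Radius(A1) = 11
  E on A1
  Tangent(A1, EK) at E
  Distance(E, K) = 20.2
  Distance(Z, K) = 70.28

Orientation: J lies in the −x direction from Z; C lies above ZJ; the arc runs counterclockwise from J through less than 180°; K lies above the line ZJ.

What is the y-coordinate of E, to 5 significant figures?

16.894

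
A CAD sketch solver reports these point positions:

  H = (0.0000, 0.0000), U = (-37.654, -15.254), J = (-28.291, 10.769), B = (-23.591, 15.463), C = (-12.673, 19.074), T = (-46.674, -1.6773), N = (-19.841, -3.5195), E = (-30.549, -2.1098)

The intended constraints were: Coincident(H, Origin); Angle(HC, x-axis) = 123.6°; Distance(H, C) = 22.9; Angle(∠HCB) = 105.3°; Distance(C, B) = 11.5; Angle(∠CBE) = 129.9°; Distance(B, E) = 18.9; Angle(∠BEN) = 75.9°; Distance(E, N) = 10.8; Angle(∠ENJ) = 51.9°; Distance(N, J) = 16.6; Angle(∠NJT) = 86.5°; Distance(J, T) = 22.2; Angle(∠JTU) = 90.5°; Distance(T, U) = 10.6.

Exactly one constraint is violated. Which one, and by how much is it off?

Distance(T, U) = 10.6 — off by 5.70.

H = (0.00, 0.00) ✓; HC at 123.6° ✓; |HC| = 22.90 ✓; ∠HCB = 105.3° ✓; |CB| = 11.50 ✓; ∠CBE = 129.9° ✓; |BE| = 18.90 ✓; ∠BEN = 75.90° ✓; |EN| = 10.80 ✓; ∠ENJ = 51.90° ✓; |NJ| = 16.60 ✓; ∠NJT = 86.50° ✓; |JT| = 22.20 ✓; ∠JTU = 90.50° ✓; |TU| = 16.30 ✗.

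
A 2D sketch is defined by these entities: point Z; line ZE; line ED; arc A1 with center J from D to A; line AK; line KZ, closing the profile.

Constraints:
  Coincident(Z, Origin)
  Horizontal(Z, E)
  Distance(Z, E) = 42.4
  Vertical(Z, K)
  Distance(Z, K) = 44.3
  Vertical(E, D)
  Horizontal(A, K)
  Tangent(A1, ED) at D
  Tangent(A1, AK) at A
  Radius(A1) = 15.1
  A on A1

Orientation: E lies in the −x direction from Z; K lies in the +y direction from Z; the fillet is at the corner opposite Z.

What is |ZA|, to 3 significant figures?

52.0

Z is at the origin; Z and E share the same y with |ZE| = 42.4 and E on the −x side, so E = (-42.4, 0.00). Z and K share the same x with |ZK| = 44.3 and K on the +y side, so K = (0.00, 44.3). The virtual corner opposite Z is at (-42.4, 44.3). Since A1 is tangent to ED there, JD ⟂ ED and A1 meets AK tangentially, so JA is at right angles to AK, with radius 15.1, so the center J sits 15.1 in from both sides at J = (-27.3, 29.2). That places the tangent points at D = (-42.4, 29.2) on ED and A = (-27.3, 44.3) on AK. Then |ZA| = |A − Z| = 52.0.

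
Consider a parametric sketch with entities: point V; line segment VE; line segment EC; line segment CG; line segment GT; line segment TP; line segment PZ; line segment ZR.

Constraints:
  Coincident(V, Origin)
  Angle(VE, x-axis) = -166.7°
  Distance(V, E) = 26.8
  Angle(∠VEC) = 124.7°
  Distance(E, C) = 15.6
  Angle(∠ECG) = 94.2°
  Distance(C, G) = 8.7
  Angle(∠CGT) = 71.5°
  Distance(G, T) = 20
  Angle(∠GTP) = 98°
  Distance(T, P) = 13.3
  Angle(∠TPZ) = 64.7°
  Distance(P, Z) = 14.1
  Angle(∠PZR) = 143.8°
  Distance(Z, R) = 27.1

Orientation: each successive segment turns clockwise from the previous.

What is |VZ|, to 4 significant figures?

35.17

V is at the origin; VE runs at -166.7° with length 26.8, so E = (-26.08, -6.165). ∠VEC = 124.7° gives EC at 138.0° from the x-axis; with |EC| = 15.6, C = (-37.67, 4.273). ∠ECG = 94.2° gives CG at 52.20° from the x-axis; with |CG| = 8.7, G = (-32.34, 11.15). ∠CGT = 71.5° gives GT at -56.30° from the x-axis; with |GT| = 20.0, T = (-21.25, -5.492). ∠GTP = 98.0° gives TP at -138.3° from the x-axis; with |TP| = 13.3, P = (-31.18, -14.34). ∠TPZ = 64.7° gives PZ at 106.4° from the x-axis; with |PZ| = 14.1, Z = (-35.16, -0.8129). Then |VZ| = |Z − V| = 35.17.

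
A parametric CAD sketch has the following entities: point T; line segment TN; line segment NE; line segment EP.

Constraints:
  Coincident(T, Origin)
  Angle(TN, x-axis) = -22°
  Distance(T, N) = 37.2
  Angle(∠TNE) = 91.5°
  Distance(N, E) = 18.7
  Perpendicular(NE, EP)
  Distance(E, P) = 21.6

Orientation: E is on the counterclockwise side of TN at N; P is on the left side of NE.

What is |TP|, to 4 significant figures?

25.10

T is at the origin; TN runs at -22.0° with length 37.2, so N = 37.2·(cos -22.0°, sin -22.0°) = (34.49, -13.94). ∠TNE = 91.5°, so NE runs at -22.0° + (180° − 91.5°) = 66.50° from the x-axis; with |NE| = 18.7, E = N + 18.7·(cos 66.50°, sin 66.50°) = (41.95, 3.214). The perpendicularity gives EP at right angles to NE; with |EP| = 21.6 on the left of NE, P = E + 21.6·(-0.9171, 0.3987) = (22.14, 11.83). Then |TP| = |P − T| = 25.10.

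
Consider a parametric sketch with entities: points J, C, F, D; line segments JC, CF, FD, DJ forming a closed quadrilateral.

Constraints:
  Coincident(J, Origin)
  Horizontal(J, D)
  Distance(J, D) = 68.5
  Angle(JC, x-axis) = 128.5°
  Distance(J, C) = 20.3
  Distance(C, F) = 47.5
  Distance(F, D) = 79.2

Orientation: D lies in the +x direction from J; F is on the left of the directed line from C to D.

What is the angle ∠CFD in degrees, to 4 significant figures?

76.99°

Checks: |CF| = 47.50 ✓; |FD| = 79.20 ✓.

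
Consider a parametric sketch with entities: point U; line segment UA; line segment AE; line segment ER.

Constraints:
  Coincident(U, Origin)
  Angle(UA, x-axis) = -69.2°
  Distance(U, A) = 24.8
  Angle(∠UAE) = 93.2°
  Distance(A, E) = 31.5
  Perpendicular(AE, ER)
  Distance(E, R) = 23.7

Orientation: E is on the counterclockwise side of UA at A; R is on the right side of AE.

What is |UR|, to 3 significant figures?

58.6

U is at the origin; UA runs at -69.2° with length 24.8, so A = 24.8·(cos -69.2°, sin -69.2°) = (8.81, -23.2). ∠UAE = 93.2°, so AE runs at -69.2° + (180° − 93.2°) = 17.6° from the x-axis; with |AE| = 31.5, E = A + 31.5·(cos 17.6°, sin 17.6°) = (38.8, -13.7). AE is perpendicular to ER; with |ER| = 23.7 on the right of AE, R = E + 23.7·(0.302, -0.953) = (46.0, -36.2). Then |UR| = |R − U| = 58.6.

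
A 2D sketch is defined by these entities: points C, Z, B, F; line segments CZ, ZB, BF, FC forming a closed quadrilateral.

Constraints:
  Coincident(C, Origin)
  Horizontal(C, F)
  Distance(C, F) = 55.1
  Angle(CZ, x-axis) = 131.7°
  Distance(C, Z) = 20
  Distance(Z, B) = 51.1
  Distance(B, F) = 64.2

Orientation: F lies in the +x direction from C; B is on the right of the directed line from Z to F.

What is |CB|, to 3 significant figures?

34.2

Checks: |ZB| = 51.10 ✓; |BF| = 64.20 ✓.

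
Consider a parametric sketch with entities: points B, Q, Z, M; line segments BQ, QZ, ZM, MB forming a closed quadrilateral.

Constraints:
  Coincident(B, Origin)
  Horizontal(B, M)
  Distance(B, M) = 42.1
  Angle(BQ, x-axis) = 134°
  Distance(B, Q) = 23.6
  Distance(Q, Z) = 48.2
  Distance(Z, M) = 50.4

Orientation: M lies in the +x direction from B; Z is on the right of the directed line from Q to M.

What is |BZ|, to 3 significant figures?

28.2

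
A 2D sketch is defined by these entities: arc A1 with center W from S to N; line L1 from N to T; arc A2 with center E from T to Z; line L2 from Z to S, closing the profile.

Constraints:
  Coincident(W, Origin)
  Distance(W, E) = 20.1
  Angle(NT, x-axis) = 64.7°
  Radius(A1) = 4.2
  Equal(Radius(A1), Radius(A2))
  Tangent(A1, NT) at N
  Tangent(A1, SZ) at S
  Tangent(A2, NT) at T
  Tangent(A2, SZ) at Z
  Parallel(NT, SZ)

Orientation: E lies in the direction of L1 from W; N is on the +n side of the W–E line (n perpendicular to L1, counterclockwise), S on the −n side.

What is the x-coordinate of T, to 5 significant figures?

4.7927

The slot axis is L1's direction at 64.7°, so u = (cos 64.7°, sin 64.7°) = (0.42736, 0.90408) and n = (−sin 64.7°, cos 64.7°) = (-0.90408, 0.42736). W is at the origin and E lies 20.1 along u from W, so E = 20.1·u = (8.5899, 18.172). Tangency of A1 to both parallel lines with radius 4.2 puts N and S at W ± 4.2·n: N = (-3.7971, 1.7949), S = (3.7971, -1.7949). Equal radii place T and Z the same way about E: T = E + 4.2·n = (4.7927, 19.967), Z = E − 4.2·n = (12.387, 16.377). So T.x = 4.7927.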